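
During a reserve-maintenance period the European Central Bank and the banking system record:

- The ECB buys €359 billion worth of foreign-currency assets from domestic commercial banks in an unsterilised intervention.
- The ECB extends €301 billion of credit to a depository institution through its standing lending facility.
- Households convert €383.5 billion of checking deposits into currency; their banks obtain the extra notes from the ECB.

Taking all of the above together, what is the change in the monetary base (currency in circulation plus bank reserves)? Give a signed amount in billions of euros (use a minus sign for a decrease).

FX purchase €359 billion: ECB balance sheet expands → +€359B.
Discount-window loan €301 billion: ECB balance sheet expands → +€301B.
Currency withdrawal €383.5 billion: just a shift between currency and reserves — both are base money → 0.
Net: 359 + 301 + 0 = +€660 billion.

+€660 billion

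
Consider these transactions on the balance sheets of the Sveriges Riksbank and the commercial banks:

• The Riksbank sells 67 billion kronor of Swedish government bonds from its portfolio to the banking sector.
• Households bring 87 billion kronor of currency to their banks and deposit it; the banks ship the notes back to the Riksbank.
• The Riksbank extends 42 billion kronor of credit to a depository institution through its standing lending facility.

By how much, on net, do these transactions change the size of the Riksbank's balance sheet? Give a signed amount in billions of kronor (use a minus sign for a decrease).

OMO sale (to banks) 67 billion kronor: a Riksbank asset is shed → −67B.
Currency deposit 87 billion kronor: only the composition of liabilities changes → 0.
Discount-window loan 42 billion kronor: a Riksbank asset is acquired → +42B.
Net: −67 + 0 + 42 = -25 billion.

-25 billion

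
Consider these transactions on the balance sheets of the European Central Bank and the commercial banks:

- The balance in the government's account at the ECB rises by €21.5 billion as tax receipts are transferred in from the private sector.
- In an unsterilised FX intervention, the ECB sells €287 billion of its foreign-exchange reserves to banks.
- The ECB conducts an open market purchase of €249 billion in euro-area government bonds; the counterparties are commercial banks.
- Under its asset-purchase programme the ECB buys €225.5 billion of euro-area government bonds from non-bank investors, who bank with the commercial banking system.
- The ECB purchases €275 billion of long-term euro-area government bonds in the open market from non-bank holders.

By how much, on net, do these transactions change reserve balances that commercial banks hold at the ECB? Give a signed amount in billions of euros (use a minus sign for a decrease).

+€441 billion

Government account inflow €21.5 billion: funds move from bank reserves into the government account → −€21.5B.
FX sale €287 billion: the buying banks pay out of their reserve balances → −€287B.
OMO purchase (from banks) €249 billion: the ECB pays by crediting reserve accounts → +€249B.
Asset purchase (from non-banks) €225.5 billion: the ECB pays by crediting reserve accounts → +€225.5B.
Asset purchase (from non-banks) €275 billion: the ECB pays by crediting reserve accounts → +€275B.
Net: −21.5 − 287 + 249 + 225.5 + 275 = +€441 billion.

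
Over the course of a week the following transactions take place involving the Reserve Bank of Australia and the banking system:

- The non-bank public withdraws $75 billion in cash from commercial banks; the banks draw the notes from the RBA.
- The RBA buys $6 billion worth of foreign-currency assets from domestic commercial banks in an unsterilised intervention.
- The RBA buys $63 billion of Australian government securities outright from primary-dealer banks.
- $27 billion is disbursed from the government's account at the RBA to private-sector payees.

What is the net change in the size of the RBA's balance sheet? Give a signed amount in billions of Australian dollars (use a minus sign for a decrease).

RBA balance sheet:
  Assets:      Securities +$63B, Foreign assets +$6B
  Liabilities: Bank reserves +$21B, Currency in circulation +$75B, Government deposits −$27B
Change in total RBA assets = +$69 billion.

+$69 billion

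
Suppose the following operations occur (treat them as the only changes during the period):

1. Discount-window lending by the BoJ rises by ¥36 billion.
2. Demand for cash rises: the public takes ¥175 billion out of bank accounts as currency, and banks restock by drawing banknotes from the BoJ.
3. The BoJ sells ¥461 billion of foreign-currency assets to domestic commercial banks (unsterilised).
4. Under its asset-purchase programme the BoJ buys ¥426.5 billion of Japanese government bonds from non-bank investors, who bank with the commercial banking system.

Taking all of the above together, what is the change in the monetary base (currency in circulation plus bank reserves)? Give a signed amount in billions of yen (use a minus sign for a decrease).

Discount-window loan ¥36 billion: BoJ balance sheet expands → +¥36B.
Currency withdrawal ¥175 billion: just a shift between currency and reserves — both are base money → 0.
FX sale ¥461 billion: BoJ balance sheet contracts → −¥461B.
Asset purchase (from non-banks) ¥426.5 billion: BoJ balance sheet expands → +¥426.5B.
Net: 36 + 0 − 461 + 426.5 = +¥1.5 billion.

+¥1.5 billion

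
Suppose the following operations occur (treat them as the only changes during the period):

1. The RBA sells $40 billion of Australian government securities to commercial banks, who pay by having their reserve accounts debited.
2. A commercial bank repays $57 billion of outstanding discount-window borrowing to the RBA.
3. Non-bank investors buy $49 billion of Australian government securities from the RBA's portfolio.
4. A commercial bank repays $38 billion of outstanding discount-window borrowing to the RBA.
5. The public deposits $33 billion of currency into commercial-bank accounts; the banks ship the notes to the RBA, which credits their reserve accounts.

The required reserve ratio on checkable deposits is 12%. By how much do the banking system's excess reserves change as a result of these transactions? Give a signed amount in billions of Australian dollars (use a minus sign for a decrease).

OMO sale (to banks) $40 billion: reserves −$40B, deposits 0.
Discount-window repayment $57 billion: reserves −$57B, deposits 0.
Asset sale (to non-banks) $49 billion: reserves −$49B, deposits −$49B.
Discount-window repayment $38 billion: reserves −$38B, deposits 0.
Currency deposit $33 billion: reserves +$33B, deposits +$33B.
Totals: Δreserves = −$151B, Δdeposits = −$16B.
Δrequired reserves = 12% × −$16B = −$1.92B.
Δexcess reserves = Δreserves − Δrequired = −$151B − (−$1.92B) = -$149.08 billion.

-$149.08 billion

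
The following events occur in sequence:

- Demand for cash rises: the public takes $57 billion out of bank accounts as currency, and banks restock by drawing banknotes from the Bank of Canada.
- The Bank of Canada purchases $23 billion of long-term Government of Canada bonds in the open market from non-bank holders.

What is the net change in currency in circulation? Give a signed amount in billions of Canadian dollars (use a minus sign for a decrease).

+$57 billion

Bank of Canada balance sheet:
  Assets:      Securities +$23B
  Liabilities: Bank reserves −$34B, Currency in circulation +$57B
So the change in currency in circulation is +$57 billion.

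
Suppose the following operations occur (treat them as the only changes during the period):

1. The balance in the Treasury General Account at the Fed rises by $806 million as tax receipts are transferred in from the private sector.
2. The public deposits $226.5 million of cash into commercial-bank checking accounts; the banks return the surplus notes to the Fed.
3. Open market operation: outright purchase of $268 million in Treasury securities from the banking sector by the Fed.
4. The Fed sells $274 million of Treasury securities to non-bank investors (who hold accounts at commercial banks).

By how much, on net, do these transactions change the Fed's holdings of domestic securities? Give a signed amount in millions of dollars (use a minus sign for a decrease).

-$6 million

Government account inflow $806 million: the Fed's securities portfolio is untouched → 0.
Currency deposit $226.5 million: the Fed's securities portfolio is untouched → 0.
OMO purchase (from banks) $268 million: securities added to the Fed's portfolio → +$268M.
Asset sale (to non-banks) $274 million: securities removed from the Fed's portfolio → −$274M.
Net: 0 + 0 + 268 − 274 = -$6 million.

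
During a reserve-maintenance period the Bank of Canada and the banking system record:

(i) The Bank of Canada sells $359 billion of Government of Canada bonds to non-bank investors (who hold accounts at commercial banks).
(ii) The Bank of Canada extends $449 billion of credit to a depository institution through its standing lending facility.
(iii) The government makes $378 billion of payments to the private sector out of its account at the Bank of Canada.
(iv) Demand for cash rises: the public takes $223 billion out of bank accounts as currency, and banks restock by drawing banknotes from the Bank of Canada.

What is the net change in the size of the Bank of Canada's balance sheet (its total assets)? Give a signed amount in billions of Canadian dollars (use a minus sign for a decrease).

Asset sale (to non-banks) $359 billion: a Bank of Canada asset is shed → −$359B.
Discount-window loan $449 billion: a Bank of Canada asset is acquired → +$449B.
Government spending $378 billion: only the composition of liabilities changes → 0.
Currency withdrawal $223 billion: only the composition of liabilities changes → 0.
Net: −359 + 449 + 0 + 0 = +$90 billion.

+$90 billion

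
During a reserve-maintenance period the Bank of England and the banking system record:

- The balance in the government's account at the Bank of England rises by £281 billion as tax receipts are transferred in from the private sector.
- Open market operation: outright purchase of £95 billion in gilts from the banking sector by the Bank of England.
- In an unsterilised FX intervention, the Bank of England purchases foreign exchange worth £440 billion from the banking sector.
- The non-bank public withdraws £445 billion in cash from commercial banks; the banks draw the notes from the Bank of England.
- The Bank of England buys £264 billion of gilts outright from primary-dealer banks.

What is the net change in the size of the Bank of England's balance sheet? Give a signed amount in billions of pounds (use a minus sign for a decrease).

Government account inflow £281 billion: only the composition of liabilities changes → 0.
OMO purchase (from banks) £95 billion: a Bank of England asset is acquired → +£95B.
FX purchase £440 billion: a Bank of England asset is acquired → +£440B.
Currency withdrawal £445 billion: only the composition of liabilities changes → 0.
OMO purchase (from banks) £264 billion: a Bank of England asset is acquired → +£264B.
Net: 0 + 95 + 440 + 0 + 264 = +£799 billion.

+£799 billion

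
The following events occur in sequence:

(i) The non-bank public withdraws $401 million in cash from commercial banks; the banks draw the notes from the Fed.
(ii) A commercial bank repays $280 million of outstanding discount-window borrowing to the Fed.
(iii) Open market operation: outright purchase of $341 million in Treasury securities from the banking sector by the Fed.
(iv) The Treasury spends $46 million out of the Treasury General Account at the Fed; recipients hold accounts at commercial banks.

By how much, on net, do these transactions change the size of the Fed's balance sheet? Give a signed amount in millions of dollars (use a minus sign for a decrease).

Currency withdrawal $401 million: only the composition of liabilities changes → 0.
Discount-window repayment $280 million: a Fed asset is shed → −$280M.
OMO purchase (from banks) $341 million: a Fed asset is acquired → +$341M.
Government spending $46 million: only the composition of liabilities changes → 0.
Net: 0 − 280 + 341 + 0 = +$61 million.

+$61 million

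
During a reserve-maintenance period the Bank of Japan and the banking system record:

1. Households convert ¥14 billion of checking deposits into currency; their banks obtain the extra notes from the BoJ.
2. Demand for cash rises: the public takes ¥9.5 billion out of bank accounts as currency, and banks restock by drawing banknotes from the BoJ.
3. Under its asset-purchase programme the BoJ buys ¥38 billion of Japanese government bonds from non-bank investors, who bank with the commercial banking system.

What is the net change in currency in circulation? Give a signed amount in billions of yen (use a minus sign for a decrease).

BoJ balance sheet:
  Assets:      Securities +¥38B
  Liabilities: Bank reserves +¥14.5B, Currency in circulation +¥23.5B
So the change in currency in circulation is +¥23.5 billion.

+¥23.5 billion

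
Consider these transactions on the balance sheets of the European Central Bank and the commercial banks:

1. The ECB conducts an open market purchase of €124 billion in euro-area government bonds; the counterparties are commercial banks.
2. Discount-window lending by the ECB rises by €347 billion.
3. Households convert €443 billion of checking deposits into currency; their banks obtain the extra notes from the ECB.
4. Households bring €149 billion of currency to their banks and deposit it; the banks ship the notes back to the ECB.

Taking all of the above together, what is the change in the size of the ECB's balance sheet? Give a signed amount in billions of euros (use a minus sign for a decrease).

+€471 billion

ECB balance sheet:
  Assets:      Securities +€124B, Loans to banks +€347B
  Liabilities: Bank reserves +€177B, Currency in circulation +€294B
Change in total ECB assets = +€471 billion.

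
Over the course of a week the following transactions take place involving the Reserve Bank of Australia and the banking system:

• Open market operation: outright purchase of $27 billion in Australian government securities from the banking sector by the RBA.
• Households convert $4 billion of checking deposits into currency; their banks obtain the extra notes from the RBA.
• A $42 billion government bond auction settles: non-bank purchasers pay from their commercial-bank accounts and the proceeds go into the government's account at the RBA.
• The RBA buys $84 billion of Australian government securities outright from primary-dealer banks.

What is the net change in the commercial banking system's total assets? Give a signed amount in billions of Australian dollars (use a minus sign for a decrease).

-$46 billion

RBA balance sheet:
  Assets:      Securities +$111B
  Liabilities: Bank reserves +$65B, Currency in circulation +$4B, Government deposits +$42B
Commercial banking system:
  Assets:      Reserves at CB +$65B, Securities −$111B
  Liabilities: Checkable deposits −$46B
Change in total bank assets = -$46 billion.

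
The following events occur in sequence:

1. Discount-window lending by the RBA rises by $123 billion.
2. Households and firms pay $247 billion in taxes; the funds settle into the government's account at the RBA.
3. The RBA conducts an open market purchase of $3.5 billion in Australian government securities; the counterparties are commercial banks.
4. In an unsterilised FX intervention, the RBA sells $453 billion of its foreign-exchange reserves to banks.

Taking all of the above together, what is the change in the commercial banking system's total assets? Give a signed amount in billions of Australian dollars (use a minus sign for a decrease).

-$124 billion

RBA balance sheet:
  Assets:      Securities +$3.5B, Loans to banks +$123B, Foreign assets −$453B
  Liabilities: Bank reserves −$573.5B, Government deposits +$247B
Commercial banking system:
  Assets:      Reserves at CB −$573.5B, Securities −$3.5B, Foreign assets +$453B
  Liabilities: Checkable deposits −$247B, Borrowings from CB +$123B
Change in total bank assets = -$124 billion.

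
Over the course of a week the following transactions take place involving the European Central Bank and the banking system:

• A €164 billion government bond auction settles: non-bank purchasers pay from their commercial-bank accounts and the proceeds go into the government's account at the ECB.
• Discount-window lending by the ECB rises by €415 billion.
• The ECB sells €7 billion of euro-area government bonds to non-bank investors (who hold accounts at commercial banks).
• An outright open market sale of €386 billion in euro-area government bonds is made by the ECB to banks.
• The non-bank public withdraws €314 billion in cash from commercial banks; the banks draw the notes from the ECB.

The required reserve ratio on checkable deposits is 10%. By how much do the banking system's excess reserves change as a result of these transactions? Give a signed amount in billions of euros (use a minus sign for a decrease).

Government account inflow €164 billion: reserves −€164B, deposits −€164B.
Discount-window loan €415 billion: reserves +€415B, deposits 0.
Asset sale (to non-banks) €7 billion: reserves −€7B, deposits −€7B.
OMO sale (to banks) €386 billion: reserves −€386B, deposits 0.
Currency withdrawal €314 billion: reserves −€314B, deposits −€314B.
Totals: Δreserves = −€456B, Δdeposits = −€485B.
Δrequired reserves = 10% × −€485B = −€48.5B.
Δexcess reserves = Δreserves − Δrequired = −€456B − (−€48.5B) = -€407.5 billion.

-€407.5 billion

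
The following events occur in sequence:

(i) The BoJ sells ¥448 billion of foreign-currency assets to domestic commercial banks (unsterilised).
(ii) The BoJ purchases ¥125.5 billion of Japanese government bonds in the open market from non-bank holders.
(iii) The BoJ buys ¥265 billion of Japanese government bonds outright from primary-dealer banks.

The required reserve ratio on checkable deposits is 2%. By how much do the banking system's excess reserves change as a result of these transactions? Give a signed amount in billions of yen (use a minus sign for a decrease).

FX sale ¥448 billion: reserves −¥448B, deposits 0.
Asset purchase (from non-banks) ¥125.5 billion: reserves +¥125.5B, deposits +¥125.5B.
OMO purchase (from banks) ¥265 billion: reserves +¥265B, deposits 0.
Totals: Δreserves = −¥57.5B, Δdeposits = +¥125.5B.
Δrequired reserves = 2% × +¥125.5B = +¥2.51B.
Δexcess reserves = Δreserves − Δrequired = −¥57.5B − (+¥2.51B) = -¥60.01 billion.

-¥60.01 billion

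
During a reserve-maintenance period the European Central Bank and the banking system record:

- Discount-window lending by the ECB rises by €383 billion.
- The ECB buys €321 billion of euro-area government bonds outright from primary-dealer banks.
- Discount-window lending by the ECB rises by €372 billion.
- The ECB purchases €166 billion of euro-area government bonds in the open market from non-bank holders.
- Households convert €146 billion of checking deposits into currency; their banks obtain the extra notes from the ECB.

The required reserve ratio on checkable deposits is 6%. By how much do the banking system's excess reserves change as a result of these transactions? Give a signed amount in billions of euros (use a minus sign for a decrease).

Discount-window loan €383 billion: reserves +€383B, deposits 0.
OMO purchase (from banks) €321 billion: reserves +€321B, deposits 0.
Discount-window loan €372 billion: reserves +€372B, deposits 0.
Asset purchase (from non-banks) €166 billion: reserves +€166B, deposits +€166B.
Currency withdrawal €146 billion: reserves −€146B, deposits −€146B.
Totals: Δreserves = +€1096B, Δdeposits = +€20B.
Δrequired reserves = 6% × +€20B = +€1.2B.
Δexcess reserves = Δreserves − Δrequired = +€1096B − (+€1.2B) = +€1094.8 billion.

+€1094.8 billion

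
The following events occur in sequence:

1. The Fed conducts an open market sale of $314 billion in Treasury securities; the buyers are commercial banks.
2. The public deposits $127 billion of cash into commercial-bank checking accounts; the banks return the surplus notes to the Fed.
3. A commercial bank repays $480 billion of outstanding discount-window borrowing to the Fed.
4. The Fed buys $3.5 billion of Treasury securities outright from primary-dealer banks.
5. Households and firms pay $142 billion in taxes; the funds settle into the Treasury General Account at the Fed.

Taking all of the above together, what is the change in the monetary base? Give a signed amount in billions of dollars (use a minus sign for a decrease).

Fed balance sheet:
  Assets:      Securities −$310.5B, Loans to banks −$480B
  Liabilities: Bank reserves −$805.5B, Currency in circulation −$127B, Government deposits +$142B
Monetary base = currency + reserves: −$127B + (−$805.5B) = -$932.5 billion.

-$932.5 billion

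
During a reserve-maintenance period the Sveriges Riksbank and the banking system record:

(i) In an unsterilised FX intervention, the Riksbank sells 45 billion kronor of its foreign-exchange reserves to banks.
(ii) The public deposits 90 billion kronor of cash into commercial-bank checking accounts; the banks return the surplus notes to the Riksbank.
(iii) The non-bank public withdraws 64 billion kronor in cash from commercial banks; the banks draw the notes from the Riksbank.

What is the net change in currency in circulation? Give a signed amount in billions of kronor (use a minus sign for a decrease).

-26 billion

FX sale 45 billion kronor: no currency enters or leaves circulation → 0.
Currency deposit 90 billion kronor: notes return to the central bank → −90B.
Currency withdrawal 64 billion kronor: notes leave the central bank → +64B.
Net: 0 − 90 + 64 = -26 billion.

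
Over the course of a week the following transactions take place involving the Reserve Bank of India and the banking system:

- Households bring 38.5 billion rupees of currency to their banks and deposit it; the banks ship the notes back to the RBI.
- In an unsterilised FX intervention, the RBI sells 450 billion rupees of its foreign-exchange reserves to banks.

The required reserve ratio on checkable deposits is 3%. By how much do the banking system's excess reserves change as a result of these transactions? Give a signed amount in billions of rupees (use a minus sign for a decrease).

-412.655 billion

Currency deposit 38.5 billion rupees: reserves +38.5B, deposits +38.5B.
FX sale 450 billion rupees: reserves −450B, deposits 0.
Totals: Δreserves = −411.5B, Δdeposits = +38.5B.
Δrequired reserves = 3% × +38.5B = +1.155B.
Δexcess reserves = Δreserves − Δrequired = −411.5B − (+1.155B) = -412.655 billion.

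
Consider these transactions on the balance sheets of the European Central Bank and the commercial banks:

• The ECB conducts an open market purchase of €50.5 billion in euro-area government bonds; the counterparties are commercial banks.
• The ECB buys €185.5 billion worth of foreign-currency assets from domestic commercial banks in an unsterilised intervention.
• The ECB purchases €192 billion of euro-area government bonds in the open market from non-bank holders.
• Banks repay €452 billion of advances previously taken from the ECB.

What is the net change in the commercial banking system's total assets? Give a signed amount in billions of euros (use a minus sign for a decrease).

-€260 billion

ECB balance sheet:
  Assets:      Securities +€242.5B, Loans to banks −€452B, Foreign assets +€185.5B
  Liabilities: Bank reserves −€24B
Commercial banking system:
  Assets:      Reserves at CB −€24B, Securities −€50.5B, Foreign assets −€185.5B
  Liabilities: Checkable deposits +€192B, Borrowings from CB −€452B
Change in total bank assets = -€260 billion.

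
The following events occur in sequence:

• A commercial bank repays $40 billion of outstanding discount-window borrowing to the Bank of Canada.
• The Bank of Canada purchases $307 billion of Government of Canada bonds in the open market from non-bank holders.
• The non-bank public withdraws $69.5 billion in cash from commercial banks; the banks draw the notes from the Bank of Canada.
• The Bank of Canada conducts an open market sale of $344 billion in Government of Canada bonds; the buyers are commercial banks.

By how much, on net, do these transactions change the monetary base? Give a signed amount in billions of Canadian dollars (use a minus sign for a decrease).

Discount-window repayment $40 billion: Bank of Canada balance sheet contracts → −$40B.
Asset purchase (from non-banks) $307 billion: Bank of Canada balance sheet expands → +$307B.
Currency withdrawal $69.5 billion: just a shift between currency and reserves — both are base money → 0.
OMO sale (to banks) $344 billion: Bank of Canada balance sheet contracts → −$344B.
Net: −40 + 307 + 0 − 344 = -$77 billion.

-$77 billion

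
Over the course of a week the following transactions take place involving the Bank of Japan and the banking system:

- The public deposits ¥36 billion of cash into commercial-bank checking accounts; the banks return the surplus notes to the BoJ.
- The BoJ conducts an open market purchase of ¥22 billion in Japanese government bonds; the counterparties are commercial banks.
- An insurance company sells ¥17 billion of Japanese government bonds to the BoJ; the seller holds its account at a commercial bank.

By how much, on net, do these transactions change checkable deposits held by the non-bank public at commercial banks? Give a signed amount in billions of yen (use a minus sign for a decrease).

BoJ balance sheet:
  Assets:      Securities +¥39B
  Liabilities: Bank reserves +¥75B, Currency in circulation −¥36B
Commercial banking system:
  Assets:      Reserves at CB +¥75B, Securities −¥22B
  Liabilities: Checkable deposits +¥53B
So the change in checkable deposits held by the non-bank public at commercial banks is +¥53 billion.

+¥53 billion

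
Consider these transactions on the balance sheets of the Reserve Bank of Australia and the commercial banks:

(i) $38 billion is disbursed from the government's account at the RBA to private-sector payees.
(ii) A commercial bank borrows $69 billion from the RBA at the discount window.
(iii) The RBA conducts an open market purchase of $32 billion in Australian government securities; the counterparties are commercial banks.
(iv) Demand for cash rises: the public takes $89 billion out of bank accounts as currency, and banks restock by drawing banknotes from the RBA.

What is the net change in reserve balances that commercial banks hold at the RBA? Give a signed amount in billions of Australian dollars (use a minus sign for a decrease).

+$50 billion

Government spending $38 billion: government payments flow into bank reserve accounts → +$38B.
Discount-window loan $69 billion: the loan is credited to the bank's reserve account → +$69B.
OMO purchase (from banks) $32 billion: the RBA pays by crediting reserve accounts → +$32B.
Currency withdrawal $89 billion: banks swap reserves for currency → −$89B.
Net: 38 + 69 + 32 − 89 = +$50 billion.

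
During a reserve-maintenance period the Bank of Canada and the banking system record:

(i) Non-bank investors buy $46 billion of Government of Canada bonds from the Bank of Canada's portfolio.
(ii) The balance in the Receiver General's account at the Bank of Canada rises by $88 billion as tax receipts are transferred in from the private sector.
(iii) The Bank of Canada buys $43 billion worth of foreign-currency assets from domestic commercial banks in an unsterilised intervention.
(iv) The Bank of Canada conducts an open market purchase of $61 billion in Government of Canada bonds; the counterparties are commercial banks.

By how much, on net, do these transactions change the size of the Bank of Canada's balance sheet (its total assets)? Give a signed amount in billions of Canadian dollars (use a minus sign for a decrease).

Asset sale (to non-banks) $46 billion: a Bank of Canada asset is shed → −$46B.
Government account inflow $88 billion: only the composition of liabilities changes → 0.
FX purchase $43 billion: a Bank of Canada asset is acquired → +$43B.
OMO purchase (from banks) $61 billion: a Bank of Canada asset is acquired → +$61B.
Net: −46 + 0 + 43 + 61 = +$58 billion.

+$58 billion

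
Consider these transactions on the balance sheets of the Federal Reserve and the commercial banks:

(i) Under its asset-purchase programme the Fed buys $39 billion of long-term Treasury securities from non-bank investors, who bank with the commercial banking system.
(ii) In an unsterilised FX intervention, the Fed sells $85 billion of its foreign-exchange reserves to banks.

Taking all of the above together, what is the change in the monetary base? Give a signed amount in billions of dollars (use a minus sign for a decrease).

Asset purchase (from non-banks) $39 billion: Fed balance sheet expands → +$39B.
FX sale $85 billion: Fed balance sheet contracts → −$85B.
Net: 39 − 85 = -$46 billion.

-$46 billion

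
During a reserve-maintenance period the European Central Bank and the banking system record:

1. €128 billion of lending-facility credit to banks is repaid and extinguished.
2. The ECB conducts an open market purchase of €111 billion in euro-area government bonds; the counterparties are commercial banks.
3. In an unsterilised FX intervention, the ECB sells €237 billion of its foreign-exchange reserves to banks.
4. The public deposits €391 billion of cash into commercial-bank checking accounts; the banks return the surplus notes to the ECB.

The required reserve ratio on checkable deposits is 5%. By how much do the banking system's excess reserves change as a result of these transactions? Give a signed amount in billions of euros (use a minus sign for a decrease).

+€117.45 billion

Discount-window repayment €128 billion: reserves −€128B, deposits 0.
OMO purchase (from banks) €111 billion: reserves +€111B, deposits 0.
FX sale €237 billion: reserves −€237B, deposits 0.
Currency deposit €391 billion: reserves +€391B, deposits +€391B.
Totals: Δreserves = +€137B, Δdeposits = +€391B.
Δrequired reserves = 5% × +€391B = +€19.55B.
Δexcess reserves = Δreserves − Δrequired = +€137B − (+€19.55B) = +€117.45 billion.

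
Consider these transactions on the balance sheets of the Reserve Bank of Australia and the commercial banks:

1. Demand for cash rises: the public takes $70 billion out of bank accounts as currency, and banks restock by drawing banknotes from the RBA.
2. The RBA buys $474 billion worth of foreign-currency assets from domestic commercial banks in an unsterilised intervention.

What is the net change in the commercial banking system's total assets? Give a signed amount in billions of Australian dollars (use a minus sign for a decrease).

Currency withdrawal $70 billion: bank balance sheets shrink → −$70B.
FX purchase $474 billion: just an asset swap on bank balance sheets → 0.
Net: −70 + 0 = -$70 billion.

-$70 billion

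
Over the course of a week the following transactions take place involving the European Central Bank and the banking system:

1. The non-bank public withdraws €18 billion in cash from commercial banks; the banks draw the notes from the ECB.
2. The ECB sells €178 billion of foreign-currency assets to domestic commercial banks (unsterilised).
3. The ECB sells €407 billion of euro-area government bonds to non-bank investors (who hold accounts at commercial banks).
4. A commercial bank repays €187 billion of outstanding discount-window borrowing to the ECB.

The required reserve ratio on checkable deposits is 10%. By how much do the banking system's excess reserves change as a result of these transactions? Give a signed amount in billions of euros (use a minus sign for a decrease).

Currency withdrawal €18 billion: reserves −€18B, deposits −€18B.
FX sale €178 billion: reserves −€178B, deposits 0.
Asset sale (to non-banks) €407 billion: reserves −€407B, deposits −€407B.
Discount-window repayment €187 billion: reserves −€187B, deposits 0.
Totals: Δreserves = −€790B, Δdeposits = −€425B.
Δrequired reserves = 10% × −€425B = −€42.5B.
Δexcess reserves = Δreserves − Δrequired = −€790B − (−€42.5B) = -€747.5 billion.

-€747.5 billion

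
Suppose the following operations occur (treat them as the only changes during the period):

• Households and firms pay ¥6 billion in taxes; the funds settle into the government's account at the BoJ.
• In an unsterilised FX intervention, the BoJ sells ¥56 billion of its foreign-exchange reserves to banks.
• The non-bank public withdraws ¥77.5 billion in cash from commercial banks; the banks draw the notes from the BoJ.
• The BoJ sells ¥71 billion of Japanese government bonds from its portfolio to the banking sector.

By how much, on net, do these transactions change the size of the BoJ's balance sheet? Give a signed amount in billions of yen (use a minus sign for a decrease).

BoJ balance sheet:
  Assets:      Securities −¥71B, Foreign assets −¥56B
  Liabilities: Bank reserves −¥210.5B, Currency in circulation +¥77.5B, Government deposits +¥6B
Change in total BoJ assets = -¥127 billion.

-¥127 billion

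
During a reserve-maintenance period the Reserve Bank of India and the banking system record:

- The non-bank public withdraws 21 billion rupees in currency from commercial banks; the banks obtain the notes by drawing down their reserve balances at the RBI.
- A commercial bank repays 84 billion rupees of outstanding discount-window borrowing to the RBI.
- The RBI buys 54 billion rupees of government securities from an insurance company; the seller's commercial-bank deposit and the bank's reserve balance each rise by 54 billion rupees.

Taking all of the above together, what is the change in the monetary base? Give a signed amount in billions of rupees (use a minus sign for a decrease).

Currency withdrawal 21 billion rupees: just a shift between currency and reserves — both are base money → 0.
Discount-window repayment 84 billion rupees: RBI balance sheet contracts → −84B.
Asset purchase (from non-banks) 54 billion rupees: RBI balance sheet expands → +54B.
Net: 0 − 84 + 54 = -30 billion.

-30 billion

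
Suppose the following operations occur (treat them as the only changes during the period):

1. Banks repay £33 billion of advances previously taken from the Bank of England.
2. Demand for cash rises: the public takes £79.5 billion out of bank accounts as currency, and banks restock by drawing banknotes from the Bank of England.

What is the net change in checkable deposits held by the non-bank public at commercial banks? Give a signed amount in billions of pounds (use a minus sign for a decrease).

-£79.5 billion

Bank of England balance sheet:
  Assets:      Loans to banks −£33B
  Liabilities: Bank reserves −£112.5B, Currency in circulation +£79.5B
Commercial banking system:
  Assets:      Reserves at CB −£112.5B
  Liabilities: Checkable deposits −£79.5B, Borrowings from CB −£33B
So the change in checkable deposits held by the non-bank public at commercial banks is -£79.5 billion.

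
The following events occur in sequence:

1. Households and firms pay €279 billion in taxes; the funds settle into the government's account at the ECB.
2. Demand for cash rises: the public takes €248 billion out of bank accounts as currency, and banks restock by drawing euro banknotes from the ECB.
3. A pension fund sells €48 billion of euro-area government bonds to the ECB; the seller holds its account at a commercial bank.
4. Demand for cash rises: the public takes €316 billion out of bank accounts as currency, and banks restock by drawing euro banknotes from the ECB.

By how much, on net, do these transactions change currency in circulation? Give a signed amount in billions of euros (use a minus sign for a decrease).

+€564 billion

Government account inflow €279 billion: no currency enters or leaves circulation → 0.
Currency withdrawal €248 billion: notes leave the central bank → +€248B.
Asset purchase (from non-banks) €48 billion: no currency enters or leaves circulation → 0.
Currency withdrawal €316 billion: notes leave the central bank → +€316B.
Net: 0 + 248 + 0 + 316 = +€564 billion.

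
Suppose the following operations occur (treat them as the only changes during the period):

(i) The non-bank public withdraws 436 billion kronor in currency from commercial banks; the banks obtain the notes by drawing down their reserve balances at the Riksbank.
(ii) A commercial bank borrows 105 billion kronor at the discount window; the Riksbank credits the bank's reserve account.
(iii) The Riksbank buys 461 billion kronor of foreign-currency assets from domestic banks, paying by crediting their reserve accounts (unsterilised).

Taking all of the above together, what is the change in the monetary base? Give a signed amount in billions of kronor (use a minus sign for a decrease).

+566 billion

Currency withdrawal 436 billion kronor: just a shift between currency and reserves — both are base money → 0.
Discount-window loan 105 billion kronor: Riksbank balance sheet expands → +105B.
FX purchase 461 billion kronor: Riksbank balance sheet expands → +461B.
Net: 0 + 105 + 461 = +566 billion.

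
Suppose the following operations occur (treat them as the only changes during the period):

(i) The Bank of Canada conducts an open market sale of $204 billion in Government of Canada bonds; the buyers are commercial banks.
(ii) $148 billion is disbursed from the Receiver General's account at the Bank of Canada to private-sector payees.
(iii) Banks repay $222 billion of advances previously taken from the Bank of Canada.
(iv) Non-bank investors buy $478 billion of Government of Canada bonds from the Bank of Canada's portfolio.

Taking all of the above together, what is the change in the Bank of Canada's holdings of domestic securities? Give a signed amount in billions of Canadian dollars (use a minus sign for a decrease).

-$682 billion

Bank of Canada balance sheet:
  Assets:      Securities −$682B, Loans to banks −$222B
  Liabilities: Bank reserves −$756B, Government deposits −$148B
So the change in the Bank of Canada's holdings of domestic securities is -$682 billion.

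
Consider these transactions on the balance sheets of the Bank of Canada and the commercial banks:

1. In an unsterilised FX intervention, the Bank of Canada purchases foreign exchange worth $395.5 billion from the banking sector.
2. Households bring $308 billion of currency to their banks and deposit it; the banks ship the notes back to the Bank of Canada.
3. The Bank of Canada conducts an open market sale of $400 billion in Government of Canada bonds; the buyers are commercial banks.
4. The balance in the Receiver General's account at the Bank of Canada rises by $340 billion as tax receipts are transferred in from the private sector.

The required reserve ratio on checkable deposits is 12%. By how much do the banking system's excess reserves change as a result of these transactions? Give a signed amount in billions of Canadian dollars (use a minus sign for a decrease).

FX purchase $395.5 billion: reserves +$395.5B, deposits 0.
Currency deposit $308 billion: reserves +$308B, deposits +$308B.
OMO sale (to banks) $400 billion: reserves −$400B, deposits 0.
Government account inflow $340 billion: reserves −$340B, deposits −$340B.
Totals: Δreserves = −$36.5B, Δdeposits = −$32B.
Δrequired reserves = 12% × −$32B = −$3.84B.
Δexcess reserves = Δreserves − Δrequired = −$36.5B − (−$3.84B) = -$32.66 billion.

-$32.66 billion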